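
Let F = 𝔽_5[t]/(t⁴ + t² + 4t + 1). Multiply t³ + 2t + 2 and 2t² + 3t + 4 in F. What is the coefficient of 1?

0

Multiply in 𝔽_5[t]: (t³ + 2t + 2)·(2t² + 3t + 4) = 2t⁵ + 3t⁴ + 3t³ + 4t + 3.
Reduce using t⁴ ≡ 4t² + t + 4 (mod t⁴ + t² + 4t + 1).
Reduced: t³ + 4t².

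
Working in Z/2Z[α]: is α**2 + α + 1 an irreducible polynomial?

Write h(α) = α**2 + α + 1.
Check for roots in Z/2Z: h(0) = 1; h(1) = 1.
No roots. A degree-2 polynomial over a field with no linear factor is irreducible.

Yes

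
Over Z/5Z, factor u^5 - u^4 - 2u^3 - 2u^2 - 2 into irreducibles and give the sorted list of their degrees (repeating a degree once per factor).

1, 2, 2

Write f(u) = u^5 - u^4 - 2u^3 - 2u^2 - 2.
Roots in Z/5Z: f(0) = 3; f(1) = 4; f(2) = 0 → root; f(3) = 3; f(4) = 1.
Linear factors from roots: (u - 2).
Complete factorization: f(u) = (u - 2)·(u^2 - 2)·(u^2 + u + 2).
Factor degrees with multiplicity: 1 + 2 + 2 = 5.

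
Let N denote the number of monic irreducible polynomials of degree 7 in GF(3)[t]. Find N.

312

Gauss's count: N_{3}(7) = (1/7) Σ_{d|7} μ(7/d)·3^d.
Divisors of 7: 1, 7; μ(7/d) for each: -1, 1.
Σ = − 3^1 + 3^7 = 2184.
N = 2184/7 = 312.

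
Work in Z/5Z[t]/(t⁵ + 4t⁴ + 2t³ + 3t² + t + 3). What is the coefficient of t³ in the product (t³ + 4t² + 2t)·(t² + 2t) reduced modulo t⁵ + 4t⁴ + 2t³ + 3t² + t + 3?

Multiply in Z/5Z[t]: (t³ + 4t² + 2t)·(t² + 2t) = t⁵ + t⁴ + 4t².
Reduce using t⁵ ≡ t⁴ + 3t³ + 2t² + 4t + 2 (mod t⁵ + 4t⁴ + 2t³ + 3t² + t + 3).
Reduced: 2t⁴ + 3t³ + t² + 4t + 2.

3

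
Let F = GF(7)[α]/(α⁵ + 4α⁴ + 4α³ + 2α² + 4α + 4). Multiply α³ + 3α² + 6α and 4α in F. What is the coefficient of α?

0

Multiply in GF(7)[α]: (α³ + 3α² + 6α)·(4α) = 4α⁴ + 5α³ + 3α².
Reduced: 4α⁴ + 5α³ + 3α².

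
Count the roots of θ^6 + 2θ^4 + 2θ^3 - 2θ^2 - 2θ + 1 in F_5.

Write P(θ) = θ^6 + 2θ^4 + 2θ^3 - 2θ^2 - 2θ + 1.
Evaluate at each of the 5 elements of F_5:
P(0) = 1; P(1) = 2; P(2) = 1; P(3) = 2; P(4) = 2.
No element is a root.

0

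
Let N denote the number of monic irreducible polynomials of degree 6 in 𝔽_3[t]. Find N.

116

By the necklace-counting formula, N_3(6) = (1/6) Σ_{d|6} μ(6/d)·3^d.
Divisors of 6: 1, 2, 3, 6; μ(6/d) for each: 1, -1, -1, 1.
Σ = 3^1 − 3^2 − 3^3 + 3^6 = 696.
N = 696/6 = 116.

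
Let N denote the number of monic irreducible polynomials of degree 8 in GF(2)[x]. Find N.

x^(2^8) − x is the product of all monic irreducibles of degree dividing 8; Möbius inversion gives N = (1/8) Σ μ(8/d)·2^d.
Divisors of 8: 1, 2, 4, 8; μ(8/d) for each: 0, 0, -1, 1.
Σ = − 2^4 + 2^8 = 240.
N = 240/8 = 30.

30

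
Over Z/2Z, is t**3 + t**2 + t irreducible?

No

Write g(t) = t**3 + t**2 + t.
Check for roots in Z/2Z: g(0) = 0 → root; g(1) = 1.
g(0) = 0, so (t) divides g(t); g is reducible.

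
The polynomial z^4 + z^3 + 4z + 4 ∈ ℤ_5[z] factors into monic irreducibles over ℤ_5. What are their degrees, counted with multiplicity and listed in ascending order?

1, 1, 2

Write g(z) = z^4 + z^3 + 4z + 4.
Roots in ℤ_5: g(0) = 4; g(1) = 0 → root; g(2) = 1; g(3) = 4; g(4) = 0 → root.
Linear factors from roots: (z + 4), (z + 1).
Complete factorization: g(z) = (z + 1)·(z + 4)·(z^2 + z + 1).
Factor degrees with multiplicity: 1 + 1 + 2 = 4.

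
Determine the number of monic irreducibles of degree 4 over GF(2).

3

x^(2^4) − x is the product of all monic irreducibles of degree dividing 4; Möbius inversion gives N = (1/4) Σ μ(4/d)·2^d.
Divisors of 4: 1, 2, 4; μ(4/d) for each: 0, -1, 1.
Σ = − 2^2 + 2^4 = 12.
N = 12/4 = 3.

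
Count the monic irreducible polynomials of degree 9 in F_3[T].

By the necklace-counting formula, N_3(9) = (1/9) Σ_{d|9} μ(9/d)·3^d.
Divisors of 9: 1, 3, 9; μ(9/d) for each: 0, -1, 1.
Σ = − 3^3 + 3^9 = 19656.
N = 19656/9 = 2184.

2184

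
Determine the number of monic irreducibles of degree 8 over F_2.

30

The number of monic irreducibles of degree 8 over GF(2) is (1/8)·Σ_{d∣8} μ(8/d) 2^d.
Divisors of 8: 1, 2, 4, 8; μ(8/d) for each: 0, 0, -1, 1.
Σ = − 2^4 + 2^8 = 240.
N = 240/8 = 30.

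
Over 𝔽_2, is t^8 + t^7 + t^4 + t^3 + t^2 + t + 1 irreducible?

Yes

Write h(t) = t^8 + t^7 + t^4 + t^3 + t^2 + t + 1.
Check for roots in 𝔽_2: h(0) = 1; h(1) = 1.
No roots, so no linear factors.
Monic irreducibles of degree 2 over GF(2): t^2 + t + 1.
None of them divide h (all give nonzero remainder).
Monic irreducibles of degree 3 over GF(2): t^3 + t + 1, t^3 + t^2 + 1.
None of them divide h (all give nonzero remainder).
Monic irreducibles of degree 4 over GF(2): t^4 + t + 1, t^4 + t^3 + 1, t^4 + t^3 + t^2 + t + 1.
None of them divide h (all give nonzero remainder).
No irreducible factor of degree ≤ 4 exists, so h is irreducible over GF(2).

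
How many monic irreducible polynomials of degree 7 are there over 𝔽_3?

By the necklace-counting formula, N_3(7) = (1/7) Σ_{d|7} μ(7/d)·3^d.
Divisors of 7: 1, 7; μ(7/d) for each: -1, 1.
Σ = − 3^1 + 3^7 = 2184.
N = 2184/7 = 312.

312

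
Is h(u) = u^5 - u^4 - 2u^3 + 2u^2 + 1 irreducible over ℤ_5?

Yes

Check for roots in ℤ_5: h(0) = 1; h(1) = 1; h(2) = 4; h(3) = 2; h(4) = 3.
No roots, so no linear factors.
Degree-2 irreducible divisors: test the 10 monic irreducibles of degree 2 over GF(5).
None of them divide h (all give nonzero remainder).
No irreducible factor of degree ≤ 2 exists, so h is irreducible over GF(5).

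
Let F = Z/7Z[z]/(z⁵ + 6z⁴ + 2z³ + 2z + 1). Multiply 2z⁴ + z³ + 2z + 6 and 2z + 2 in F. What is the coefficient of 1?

Multiply in Z/7Z[z]: (2z⁴ + z³ + 2z + 6)·(2z + 2) = 4z⁵ + 6z⁴ + 2z³ + 4z² + 2z + 5.
Reduce using z⁵ ≡ z⁴ + 5z³ + 5z + 6 (mod z⁵ + 6z⁴ + 2z³ + 2z + 1).
Reduced: 3z⁴ + z³ + 4z² + z + 1.

1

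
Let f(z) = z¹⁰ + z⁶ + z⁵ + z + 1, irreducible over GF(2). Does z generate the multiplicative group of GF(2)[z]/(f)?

No

|GF(2^10)^×| = 2^10 − 1 = 1023. Prime factorization: 1023 = 3·11·31.
f is primitive ⇔ z has order 1023 in GF(2)[z]/(f), i.e. z^(1023/q) ≠ 1 for each prime q | 1023.
z^(341) mod f = 1
z^(93) mod f = z⁶ + z⁵ + z³ + z.
z^(33) mod f = z⁹ + z⁸ + z⁶ + z⁴ + z³ + 1.
Since z^(341) = 1, the order of z divides 341 < 1023; not primitive.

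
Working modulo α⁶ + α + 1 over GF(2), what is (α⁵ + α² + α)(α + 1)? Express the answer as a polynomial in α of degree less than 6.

Multiply in GF(2)[α]: (α⁵ + α² + α)·(α + 1) = α⁶ + α⁵ + α³ + α.
Reduce using α⁶ ≡ α + 1 (mod α⁶ + α + 1).
Reduced: α⁵ + α³ + 1.

α^5 + α^3 + 1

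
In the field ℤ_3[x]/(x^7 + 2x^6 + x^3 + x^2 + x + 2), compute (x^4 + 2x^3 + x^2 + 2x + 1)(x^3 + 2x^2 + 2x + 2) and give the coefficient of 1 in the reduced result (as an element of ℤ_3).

Multiply in ℤ_3[x]: (x^4 + 2x^3 + x^2 + 2x + 1)·(x^3 + 2x^2 + 2x + 2) = x^7 + x^6 + x^5 + x^4 + 2x^3 + 2x^2 + 2.
Reduce using x^7 ≡ x^6 + 2x^3 + 2x^2 + 2x + 1 (mod x^7 + 2x^6 + x^3 + x^2 + x + 2).
Reduced: 2x^6 + x^5 + x^4 + x^3 + x^2 + 2x.

0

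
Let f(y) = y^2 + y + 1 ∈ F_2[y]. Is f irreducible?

Yes

Check for roots in F_2: f(0) = 1; f(1) = 1.
No roots. A degree-2 polynomial over a field with no linear factor is irreducible.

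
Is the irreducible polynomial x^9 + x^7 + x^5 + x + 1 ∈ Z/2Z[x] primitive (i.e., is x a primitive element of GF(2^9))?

Write f(x) = x^9 + x^7 + x^5 + x + 1.
|GF(2^9)^×| = 2^9 − 1 = 511. Prime factorization: 511 = 7·73.
f is primitive ⇔ x has order 511 in GF(2)[x]/(f), i.e. x^(511/q) ≠ 1 for each prime q | 511.
x^(73) mod f = x^3 + x.
x^(7) mod f = x^7.
None equal 1, so x has full order 511; f is primitive.

Yes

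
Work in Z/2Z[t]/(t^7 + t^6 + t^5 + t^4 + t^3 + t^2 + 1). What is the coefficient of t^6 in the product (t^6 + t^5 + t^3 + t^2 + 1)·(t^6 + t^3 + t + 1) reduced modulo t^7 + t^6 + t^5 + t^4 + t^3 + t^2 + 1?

Multiply in Z/2Z[t]: (t^6 + t^5 + t^3 + t^2 + 1)·(t^6 + t^3 + t + 1) = t^12 + t^11 + t^7 + t^4 + t^3 + t^2 + t + 1.
Reduce using t^7 ≡ t^6 + t^5 + t^4 + t^3 + t^2 + 1 (mod t^7 + t^6 + t^5 + t^4 + t^3 + t^2 + 1).
Reduced: t^5 + t^3 + t.

0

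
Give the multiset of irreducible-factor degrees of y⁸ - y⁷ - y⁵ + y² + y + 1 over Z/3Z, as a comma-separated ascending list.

8

Write f(y) = y⁸ - y⁷ - y⁵ + y² + y + 1.
Roots in Z/3Z: f(0) = 1; f(1) = 2; f(2) = 1.
Complete factorization: f(y) = (y⁸ - y⁷ - y⁵ + y² + y + 1).
Factor degrees with multiplicity: 8 = 8.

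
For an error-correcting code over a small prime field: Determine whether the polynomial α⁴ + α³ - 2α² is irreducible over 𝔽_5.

No

Write g(α) = α⁴ + α³ - 2α².
Check for roots in 𝔽_5: g(0) = 0 → root; g(1) = 0 → root; g(2) = 1; g(3) = 0 → root; g(4) = 3.
g(0) = 0, so (α) divides g(α); g is reducible.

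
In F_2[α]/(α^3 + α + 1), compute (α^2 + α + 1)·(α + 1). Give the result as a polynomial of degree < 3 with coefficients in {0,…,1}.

Multiply in F_2[α]: (α^2 + α + 1)·(α + 1) = α^3 + 1.
Reduce using α^3 ≡ α + 1 (mod α^3 + α + 1).
Reduced: α.

α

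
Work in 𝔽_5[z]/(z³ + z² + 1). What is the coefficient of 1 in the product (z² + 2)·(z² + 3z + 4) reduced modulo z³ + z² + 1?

Multiply in 𝔽_5[z]: (z² + 2)·(z² + 3z + 4) = z⁴ + 3z³ + z² + z + 3.
Reduce using z³ ≡ 4z² + 4 (mod z³ + z² + 1).
Reduced: 4z² + 1.

1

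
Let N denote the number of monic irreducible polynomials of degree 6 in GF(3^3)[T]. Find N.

64566684

x^(27^6) − x is the product of all monic irreducibles of degree dividing 6; Möbius inversion gives N = (1/6) Σ μ(6/d)·27^d.
Divisors of 6: 1, 2, 3, 6; μ(6/d) for each: 1, -1, -1, 1.
Σ = 27^1 − 27^2 − 27^3 + 27^6 = 387400104.
N = 387400104/6 = 64566684.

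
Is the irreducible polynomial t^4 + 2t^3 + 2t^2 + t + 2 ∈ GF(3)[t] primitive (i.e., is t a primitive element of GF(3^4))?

Write f(t) = t^4 + 2t^3 + 2t^2 + t + 2.
|GF(3^4)^×| = 3^4 − 1 = 80. Prime factorization: 80 = 2^4·5.
f is primitive ⇔ t has order 80 in GF(3)[t]/(f), i.e. t^(80/q) ≠ 1 for each prime q | 80.
t^(40) mod f = 2.
t^(16) mod f = t^2 + 2t.
None equal 1, so t has full order 80; f is primitive.

Yes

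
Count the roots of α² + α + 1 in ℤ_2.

0

Write g(α) = α² + α + 1.
Evaluate at each of the 2 elements of ℤ_2:
g(0) = 1; g(1) = 1.
No element is a root.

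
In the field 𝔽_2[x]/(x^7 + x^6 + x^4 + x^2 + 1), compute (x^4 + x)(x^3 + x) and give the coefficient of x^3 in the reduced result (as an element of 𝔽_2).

Multiply in 𝔽_2[x]: (x^4 + x)·(x^3 + x) = x^7 + x^5 + x^4 + x^2.
Reduce using x^7 ≡ x^6 + x^4 + x^2 + 1 (mod x^7 + x^6 + x^4 + x^2 + 1).
Reduced: x^6 + x^5 + 1.

0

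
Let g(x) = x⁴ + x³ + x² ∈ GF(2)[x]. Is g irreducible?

No

Check for roots in GF(2): g(0) = 0 → root; g(1) = 1.
g(0) = 0, so (x) divides g(x); g is reducible.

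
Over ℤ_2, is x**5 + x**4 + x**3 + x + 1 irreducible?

Yes

Write h(x) = x**5 + x**4 + x**3 + x + 1.
Check for roots in ℤ_2: h(0) = 1; h(1) = 1.
No roots, so no linear factors.
Monic irreducibles of degree 2 over GF(2): x**2 + x + 1.
None of them divide h (all give nonzero remainder).
No irreducible factor of degree ≤ 2 exists, so h is irreducible over GF(2).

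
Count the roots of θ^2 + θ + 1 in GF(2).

0

Write h(θ) = θ^2 + θ + 1.
Evaluate at each of the 2 elements of GF(2):
h(0) = 1; h(1) = 1.
No element is a root.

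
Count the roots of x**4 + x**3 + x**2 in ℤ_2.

1

Write g(x) = x**4 + x**3 + x**2.
Evaluate at each of the 2 elements of ℤ_2:
g(0) = 0 → root; g(1) = 1.
Roots: {0}.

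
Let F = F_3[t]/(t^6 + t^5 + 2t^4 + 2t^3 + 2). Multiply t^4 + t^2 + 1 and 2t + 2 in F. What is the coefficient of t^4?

Multiply in F_3[t]: (t^4 + t^2 + 1)·(2t + 2) = 2t^5 + 2t^4 + 2t^3 + 2t^2 + 2t + 2.
Reduced: 2t^5 + 2t^4 + 2t^3 + 2t^2 + 2t + 2.

2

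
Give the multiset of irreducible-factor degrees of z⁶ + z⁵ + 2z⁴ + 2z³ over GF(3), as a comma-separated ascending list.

Write f(z) = z⁶ + z⁵ + 2z⁴ + 2z³.
Roots in GF(3): f(0) = 0 → root; f(1) = 0 → root; f(2) = 0 → root.
Linear factors from roots: (z), (z + 2), (z + 1).
Complete factorization: f(z) = (z + 2)·(z + 1)^2·(z)^3.
Factor degrees with multiplicity: 1 + 1 + 1 + 1 + 1 + 1 = 6.

1, 1, 1, 1, 1, 1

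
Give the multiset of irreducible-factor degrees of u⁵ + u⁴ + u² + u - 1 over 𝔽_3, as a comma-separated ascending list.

Write h(u) = u⁵ + u⁴ + u² + u - 1.
Roots in 𝔽_3: h(0) = 2; h(1) = 0 → root; h(2) = 2.
Linear factors from roots: (u - 1).
Complete factorization: h(u) = (u - 1)^2·(u³ - u - 1).
Factor degrees with multiplicity: 1 + 1 + 3 = 5.

1, 1, 3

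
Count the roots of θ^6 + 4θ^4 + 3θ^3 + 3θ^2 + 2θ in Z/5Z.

1

Write P(θ) = θ^6 + 4θ^4 + 3θ^3 + 3θ^2 + 2θ.
Evaluate at each of the 5 elements of Z/5Z:
P(0) = 0 → root; P(1) = 3; P(2) = 3; P(3) = 2; P(4) = 3.
Roots: {0}.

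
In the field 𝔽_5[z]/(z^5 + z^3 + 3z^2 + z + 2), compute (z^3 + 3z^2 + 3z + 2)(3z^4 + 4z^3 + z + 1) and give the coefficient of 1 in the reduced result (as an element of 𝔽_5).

1

Multiply in 𝔽_5[z]: (z^3 + 3z^2 + 3z + 2)·(3z^4 + 4z^3 + z + 1) = 3z^7 + 3z^6 + z^5 + 4z^4 + 2z^3 + z^2 + 2.
Reduce using z^5 ≡ 4z^3 + 2z^2 + 4z + 3 (mod z^5 + z^3 + 3z^2 + z + 2).
Reduced: 2z^4 + 2z^3 + 3z^2 + z + 1.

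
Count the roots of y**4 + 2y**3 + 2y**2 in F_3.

Write h(y) = y**4 + 2y**3 + 2y**2.
Evaluate at each of the 3 elements of F_3:
h(0) = 0 → root; h(1) = 2; h(2) = 1.
Roots: {0}.

1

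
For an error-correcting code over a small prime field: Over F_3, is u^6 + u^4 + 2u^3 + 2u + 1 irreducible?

Write f(u) = u^6 + u^4 + 2u^3 + 2u + 1.
Check for roots in F_3: f(0) = 1; f(1) = 1; f(2) = 2.
No roots, so no linear factors.
Monic irreducibles of degree 2 over GF(3): u^2 + 1, u^2 + u + 2, u^2 + 2u + 2.
None of them divide f (all give nonzero remainder).
Degree-3 irreducible divisors: test the 8 monic irreducibles of degree 3 over GF(3).
None of them divide f (all give nonzero remainder).
No irreducible factor of degree ≤ 3 exists, so f is irreducible over GF(3).

Yes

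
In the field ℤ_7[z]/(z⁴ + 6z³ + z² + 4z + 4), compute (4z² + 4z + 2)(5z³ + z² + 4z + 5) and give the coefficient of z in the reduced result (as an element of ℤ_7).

3

Multiply in ℤ_7[z]: (4z² + 4z + 2)·(5z³ + z² + 4z + 5) = 6z⁵ + 3z⁴ + 2z³ + 3z² + 3.
Reduce using z⁴ ≡ z³ + 6z² + 3z + 3 (mod z⁴ + 6z³ + z² + 4z + 4).
Reduced: 5z³ + 5z² + 3z + 2.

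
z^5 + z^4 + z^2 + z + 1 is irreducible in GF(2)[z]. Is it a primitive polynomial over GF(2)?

Write f(z) = z^5 + z^4 + z^2 + z + 1.
|GF(2^5)^×| = 2^5 − 1 = 31. Prime factorization: 31 = 31.
f is primitive ⇔ z has order 31 in GF(2)[z]/(f), i.e. z^(31/q) ≠ 1 for each prime q | 31.
z^(1) mod f = z.
None equal 1, so z has full order 31; f is primitive.

Yes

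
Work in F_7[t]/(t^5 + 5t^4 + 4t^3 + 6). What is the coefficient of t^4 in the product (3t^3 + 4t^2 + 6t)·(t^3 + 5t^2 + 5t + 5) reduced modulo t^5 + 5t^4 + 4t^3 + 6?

2

Multiply in F_7[t]: (3t^3 + 4t^2 + 6t)·(t^3 + 5t^2 + 5t + 5) = 3t^6 + 5t^5 + 6t^4 + 2t^3 + t^2 + 2t.
Reduce using t^5 ≡ 2t^4 + 3t^3 + 1 (mod t^5 + 5t^4 + 4t^3 + 6).
Reduced: 2t^4 + t^2 + 5t + 4.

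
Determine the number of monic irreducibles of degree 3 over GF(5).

40

Gauss's count: N_{5}(3) = (1/3) Σ_{d|3} μ(3/d)·5^d.
Divisors of 3: 1, 3; μ(3/d) for each: -1, 1.
Σ = − 5^1 + 5^3 = 120.
N = 120/3 = 40.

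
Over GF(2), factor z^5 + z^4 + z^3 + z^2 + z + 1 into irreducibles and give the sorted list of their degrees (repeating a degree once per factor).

Write h(z) = z^5 + z^4 + z^3 + z^2 + z + 1.
Roots in GF(2): h(0) = 1; h(1) = 0 → root.
Linear factors from roots: (z + 1).
Complete factorization: h(z) = (z + 1)·(z^2 + z + 1)^2.
Factor degrees with multiplicity: 1 + 2 + 2 = 5.

1, 2, 2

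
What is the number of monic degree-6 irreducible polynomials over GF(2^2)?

670

Gauss's count: N_{4}(6) = (1/6) Σ_{d|6} μ(6/d)·4^d.
Divisors of 6: 1, 2, 3, 6; μ(6/d) for each: 1, -1, -1, 1.
Σ = 4^1 − 4^2 − 4^3 + 4^6 = 4020.
N = 4020/6 = 670.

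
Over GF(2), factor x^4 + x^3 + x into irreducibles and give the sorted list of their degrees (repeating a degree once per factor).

Write f(x) = x^4 + x^3 + x.
Roots in GF(2): f(0) = 0 → root; f(1) = 1.
Linear factors from roots: (x).
Complete factorization: f(x) = (x)·(x^3 + x^2 + 1).
Factor degrees with multiplicity: 1 + 3 = 4.

1, 3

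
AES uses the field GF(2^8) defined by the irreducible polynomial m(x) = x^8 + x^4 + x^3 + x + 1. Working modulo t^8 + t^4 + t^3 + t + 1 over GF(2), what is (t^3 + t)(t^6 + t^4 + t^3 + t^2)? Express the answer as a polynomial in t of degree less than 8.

Multiply in GF(2)[t]: (t^3 + t)·(t^6 + t^4 + t^3 + t^2) = t^9 + t^6 + t^4 + t^3.
Reduce using t^8 ≡ t^4 + t^3 + t + 1 (mod t^8 + t^4 + t^3 + t + 1).
Reduced: t^6 + t^5 + t^3 + t^2 + t.

t^6 + t^5 + t^3 + t^2 + t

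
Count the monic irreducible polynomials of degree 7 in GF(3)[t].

312

By the necklace-counting formula, N_3(7) = (1/7) Σ_{d|7} μ(7/d)·3^d.
Divisors of 7: 1, 7; μ(7/d) for each: -1, 1.
Σ = − 3^1 + 3^7 = 2184.
N = 2184/7 = 312.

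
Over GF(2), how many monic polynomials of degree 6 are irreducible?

9

The number of monic irreducibles of degree 6 over GF(2) is (1/6)·Σ_{d∣6} μ(6/d) 2^d.
Divisors of 6: 1, 2, 3, 6; μ(6/d) for each: 1, -1, -1, 1.
Σ = 2^1 − 2^2 − 2^3 + 2^6 = 54.
N = 54/6 = 9.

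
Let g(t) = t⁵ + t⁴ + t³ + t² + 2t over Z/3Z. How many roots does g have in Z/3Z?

Evaluate at each of the 3 elements of Z/3Z:
g(0) = 0 → root; g(1) = 0 → root; g(2) = 1.
Roots: {0, 1}.

2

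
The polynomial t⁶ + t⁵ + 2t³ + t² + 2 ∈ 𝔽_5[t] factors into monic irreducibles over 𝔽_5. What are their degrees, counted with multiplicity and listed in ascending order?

6

Write h(t) = t⁶ + t⁵ + 2t³ + t² + 2.
Roots in 𝔽_5: h(0) = 2; h(1) = 2; h(2) = 3; h(3) = 2; h(4) = 1.
Complete factorization: h(t) = (t⁶ + t⁵ + 2t³ + t² + 2).
Factor degrees with multiplicity: 6 = 6.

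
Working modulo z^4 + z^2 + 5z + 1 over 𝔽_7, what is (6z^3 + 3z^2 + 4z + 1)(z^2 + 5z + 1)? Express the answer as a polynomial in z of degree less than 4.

5z^3 + 3z^2 + 6z + 3

Multiply in 𝔽_7[z]: (6z^3 + 3z^2 + 4z + 1)·(z^2 + 5z + 1) = 6z^5 + 5z^4 + 4z^3 + 3z^2 + 2z + 1.
Reduce using z^4 ≡ 6z^2 + 2z + 6 (mod z^4 + z^2 + 5z + 1).
Reduced: 5z^3 + 3z^2 + 6z + 3.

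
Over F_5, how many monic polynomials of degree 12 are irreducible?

20343700

x^(5^12) − x is the product of all monic irreducibles of degree dividing 12; Möbius inversion gives N = (1/12) Σ μ(12/d)·5^d.
Divisors of 12: 1, 2, 3, 4, 6, 12; μ(12/d) for each: 0, 1, 0, -1, -1, 1.
Σ = 5^2 − 5^4 − 5^6 + 5^12 = 244124400.
N = 244124400/12 = 20343700.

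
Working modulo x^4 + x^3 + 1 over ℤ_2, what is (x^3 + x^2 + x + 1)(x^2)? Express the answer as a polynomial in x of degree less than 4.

x^3 + x^2 + x

Multiply in ℤ_2[x]: (x^3 + x^2 + x + 1)·(x^2) = x^5 + x^4 + x^3 + x^2.
Reduce using x^4 ≡ x^3 + 1 (mod x^4 + x^3 + 1).
Reduced: x^3 + x^2 + x.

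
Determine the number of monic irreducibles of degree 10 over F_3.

x^(3^10) − x is the product of all monic irreducibles of degree dividing 10; Möbius inversion gives N = (1/10) Σ μ(10/d)·3^d.
Divisors of 10: 1, 2, 5, 10; μ(10/d) for each: 1, -1, -1, 1.
Σ = 3^1 − 3^2 − 3^5 + 3^10 = 58800.
N = 58800/10 = 5880.

5880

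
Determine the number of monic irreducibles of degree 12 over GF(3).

x^(3^12) − x is the product of all monic irreducibles of degree dividing 12; Möbius inversion gives N = (1/12) Σ μ(12/d)·3^d.
Divisors of 12: 1, 2, 3, 4, 6, 12; μ(12/d) for each: 0, 1, 0, -1, -1, 1.
Σ = 3^2 − 3^4 − 3^6 + 3^12 = 530640.
N = 530640/12 = 44220.

44220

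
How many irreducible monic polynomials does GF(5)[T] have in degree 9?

The number of monic irreducibles of degree 9 over GF(5) is (1/9)·Σ_{d∣9} μ(9/d) 5^d.
Divisors of 9: 1, 3, 9; μ(9/d) for each: 0, -1, 1.
Σ = − 5^3 + 5^9 = 1953000.
N = 1953000/9 = 217000.

217000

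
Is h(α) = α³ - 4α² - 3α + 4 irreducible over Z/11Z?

Yes

Check each element of Z/11Z for a root: h(0)=4, h(1)=9, h(2)=1, h(3)=8, h(4)=3, h(5)=3, h(6)=3, h(7)=9, h(8)=5, h(9)=8, h(10)=2.
No roots. A degree-3 polynomial over a field with no linear factor is irreducible.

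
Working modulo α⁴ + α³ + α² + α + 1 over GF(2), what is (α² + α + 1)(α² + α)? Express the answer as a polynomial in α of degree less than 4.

Multiply in GF(2)[α]: (α² + α + 1)·(α² + α) = α⁴ + α.
Reduce using α⁴ ≡ α³ + α² + α + 1 (mod α⁴ + α³ + α² + α + 1).
Reduced: α³ + α² + 1.

α^3 + α^2 + 1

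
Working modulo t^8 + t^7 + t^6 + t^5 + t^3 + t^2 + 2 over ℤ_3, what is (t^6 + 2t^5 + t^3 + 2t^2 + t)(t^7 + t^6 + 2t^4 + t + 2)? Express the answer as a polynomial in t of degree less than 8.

Multiply in ℤ_3[t]: (t^6 + 2t^5 + t^3 + 2t^2 + t)·(t^7 + t^6 + 2t^4 + t + 2) = t^13 + 2t^11 + t^9 + t^7 + 2t^6 + t^4 + t^3 + 2t^2 + 2t.
Reduce using t^8 ≡ 2t^7 + 2t^6 + 2t^5 + 2t^3 + 2t^2 + 1 (mod t^8 + t^7 + t^6 + t^5 + t^3 + t^2 + 2).
Reduced: t^7 + 2t^6 + t^5 + t^3 + t.

t^7 + 2t^6 + t^5 + t^3 + t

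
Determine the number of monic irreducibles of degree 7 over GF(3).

By the necklace-counting formula, N_3(7) = (1/7) Σ_{d|7} μ(7/d)·3^d.
Divisors of 7: 1, 7; μ(7/d) for each: -1, 1.
Σ = − 3^1 + 3^7 = 2184.
N = 2184/7 = 312.

312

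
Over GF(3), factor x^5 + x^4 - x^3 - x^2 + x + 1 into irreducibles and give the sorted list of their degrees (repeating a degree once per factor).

1, 2, 2

Write f(x) = x^5 + x^4 - x^3 - x^2 + x + 1.
Roots in GF(3): f(0) = 1; f(1) = 2; f(2) = 0 → root.
Linear factors from roots: (x + 1).
Complete factorization: f(x) = (x + 1)·(x^2 + 1)^2.
Factor degrees with multiplicity: 1 + 2 + 2 = 5.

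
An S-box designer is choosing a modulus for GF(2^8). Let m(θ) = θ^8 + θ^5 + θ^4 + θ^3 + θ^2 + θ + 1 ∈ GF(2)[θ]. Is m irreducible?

Yes

Check for roots in GF(2): m(0) = 1; m(1) = 1.
No roots, so no linear factors.
Monic irreducibles of degree 2 over GF(2): θ^2 + θ + 1.
None of them divide m (all give nonzero remainder).
Monic irreducibles of degree 3 over GF(2): θ^3 + θ + 1, θ^3 + θ^2 + 1.
None of them divide m (all give nonzero remainder).
Monic irreducibles of degree 4 over GF(2): θ^4 + θ + 1, θ^4 + θ^3 + 1, θ^4 + θ^3 + θ^2 + θ + 1.
None of them divide m (all give nonzero remainder).
No irreducible factor of degree ≤ 4 exists, so m is irreducible over GF(2).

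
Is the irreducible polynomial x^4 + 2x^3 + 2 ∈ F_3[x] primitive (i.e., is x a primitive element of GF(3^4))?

Yes

Write f(x) = x^4 + 2x^3 + 2.
|GF(3^4)^×| = 3^4 − 1 = 80. Prime factorization: 80 = 2^4·5.
f is primitive ⇔ x has order 80 in GF(3)[x]/(f), i.e. x^(80/q) ≠ 1 for each prime q | 80.
x^(40) mod f = 2.
x^(16) mod f = 2x^2 + x + 2.
None equal 1, so x has full order 80; f is primitive.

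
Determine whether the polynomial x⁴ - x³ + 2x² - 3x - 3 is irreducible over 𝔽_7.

No

Write P(x) = x⁴ - x³ + 2x² - 3x - 3.
Check for roots in 𝔽_7: P(0) = 4; P(1) = 3; P(2) = 0 → root; P(3) = 4; P(4) = 6; P(5) = 0 → root; P(6) = 4.
P(2) = 0, so (x − 2) divides P(x); P is reducible.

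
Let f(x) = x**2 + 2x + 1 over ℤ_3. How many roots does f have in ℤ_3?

Evaluate at each of the 3 elements of ℤ_3:
f(0) = 1; f(1) = 1; f(2) = 0 → root.
Roots: {2}.

1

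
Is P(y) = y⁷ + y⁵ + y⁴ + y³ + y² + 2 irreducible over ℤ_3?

Check for roots in ℤ_3: P(0) = 2; P(1) = 1; P(2) = 1.
No roots, so no linear factors.
Monic irreducibles of degree 2 over GF(3): y² + 1, y² + y + 2, y² + 2y + 2.
None of them divide P (all give nonzero remainder).
Degree-3 irreducible divisors: test the 8 monic irreducibles of degree 3 over GF(3).
None of them divide P (all give nonzero remainder).
No irreducible factor of degree ≤ 3 exists, so P is irreducible over GF(3).

Yes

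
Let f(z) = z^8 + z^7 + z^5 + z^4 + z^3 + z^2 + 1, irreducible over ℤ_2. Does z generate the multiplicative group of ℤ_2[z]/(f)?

|GF(2^8)^×| = 2^8 − 1 = 255. Prime factorization: 255 = 3·5·17.
f is primitive ⇔ z has order 255 in GF(2)[z]/(f), i.e. z^(255/q) ≠ 1 for each prime q | 255.
z^(85) mod f = 1
z^(51) mod f = z^7 + z^6 + z^2 + 1.
z^(15) mod f = z^7 + z^4 + z^2.
Since z^(85) = 1, the order of z divides 85 < 255; not primitive.

No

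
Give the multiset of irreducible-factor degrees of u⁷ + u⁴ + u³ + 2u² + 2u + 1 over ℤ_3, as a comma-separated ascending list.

Write h(u) = u⁷ + u⁴ + u³ + 2u² + 2u + 1.
Roots in ℤ_3: h(0) = 1; h(1) = 2; h(2) = 0 → root.
Linear factors from roots: (u + 1).
Complete factorization: h(u) = (u + 1)·(u² + 1)·(u⁴ + 2u³ + u + 1).
Factor degrees with multiplicity: 1 + 2 + 4 = 7.

1, 2, 4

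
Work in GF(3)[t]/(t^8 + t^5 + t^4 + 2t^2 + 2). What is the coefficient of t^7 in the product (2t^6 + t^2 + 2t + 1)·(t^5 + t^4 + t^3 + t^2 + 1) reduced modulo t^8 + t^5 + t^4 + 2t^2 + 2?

0

Multiply in GF(3)[t]: (2t^6 + t^2 + 2t + 1)·(t^5 + t^4 + t^3 + t^2 + 1) = 2t^11 + 2t^10 + 2t^9 + 2t^8 + t^7 + 2t^6 + t^5 + t^4 + 2t^2 + 2t + 1.
Reduce using t^8 ≡ 2t^5 + 2t^4 + t^2 + 1 (mod t^8 + t^5 + t^4 + 2t^2 + 2).
Reduced: t^6 + t^5 + t^3 + t^2 + t + 1.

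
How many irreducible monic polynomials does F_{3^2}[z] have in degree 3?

By the necklace-counting formula, N_9(3) = (1/3) Σ_{d|3} μ(3/d)·9^d.
Divisors of 3: 1, 3; μ(3/d) for each: -1, 1.
Σ = − 9^1 + 9^3 = 720.
N = 720/3 = 240.

240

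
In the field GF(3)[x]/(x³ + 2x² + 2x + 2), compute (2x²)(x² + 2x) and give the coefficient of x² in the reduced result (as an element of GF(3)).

2

Multiply in GF(3)[x]: (2x²)·(x² + 2x) = 2x⁴ + x³.
Reduce using x³ ≡ x² + x + 1 (mod x³ + 2x² + 2x + 2).
Reduced: 2x² + 2x.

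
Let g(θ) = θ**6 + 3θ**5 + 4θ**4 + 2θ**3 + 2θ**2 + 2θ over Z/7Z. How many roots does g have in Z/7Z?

Evaluate at each of the 7 elements of Z/7Z:
g(0) = 0 → root; g(1) = 0 → root; g(2) = 0 → root; g(3) = 5; g(4) = 2; g(5) = 6; g(6) = 0 → root.
Roots: {0, 1, 2, 6}.

4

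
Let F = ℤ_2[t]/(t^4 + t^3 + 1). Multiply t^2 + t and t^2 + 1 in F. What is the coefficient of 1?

Multiply in ℤ_2[t]: (t^2 + t)·(t^2 + 1) = t^4 + t^3 + t^2 + t.
Reduce using t^4 ≡ t^3 + 1 (mod t^4 + t^3 + 1).
Reduced: t^2 + t + 1.

1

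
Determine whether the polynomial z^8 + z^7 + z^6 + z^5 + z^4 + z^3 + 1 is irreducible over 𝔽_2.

Yes

Write P(z) = z^8 + z^7 + z^6 + z^5 + z^4 + z^3 + 1.
Check for roots in 𝔽_2: P(0) = 1; P(1) = 1.
No roots, so no linear factors.
Monic irreducibles of degree 2 over GF(2): z^2 + z + 1.
None of them divide P (all give nonzero remainder).
Monic irreducibles of degree 3 over GF(2): z^3 + z + 1, z^3 + z^2 + 1.
None of them divide P (all give nonzero remainder).
Monic irreducibles of degree 4 over GF(2): z^4 + z + 1, z^4 + z^3 + 1, z^4 + z^3 + z^2 + z + 1.
None of them divide P (all give nonzero remainder).
No irreducible factor of degree ≤ 4 exists, so P is irreducible over GF(2).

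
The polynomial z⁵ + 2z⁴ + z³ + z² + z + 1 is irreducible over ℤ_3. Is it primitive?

Yes

Write f(z) = z⁵ + 2z⁴ + z³ + z² + z + 1.
|GF(3^5)^×| = 3^5 − 1 = 242. Prime factorization: 242 = 2·11^2.
f is primitive ⇔ z has order 242 in GF(3)[z]/(f), i.e. z^(242/q) ≠ 1 for each prime q | 242.
z^(121) mod f = 2.
z^(22) mod f = 2z⁴ + z³ + 2.
None equal 1, so z has full order 242; f is primitive.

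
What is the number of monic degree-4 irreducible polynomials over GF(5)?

By the necklace-counting formula, N_5(4) = (1/4) Σ_{d|4} μ(4/d)·5^d.
Divisors of 4: 1, 2, 4; μ(4/d) for each: 0, -1, 1.
Σ = − 5^2 + 5^4 = 600.
N = 600/4 = 150.

150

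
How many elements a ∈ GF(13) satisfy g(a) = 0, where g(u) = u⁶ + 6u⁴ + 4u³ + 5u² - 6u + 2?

2

Evaluate at each of the 13 elements of GF(13):
g(0) = 2; g(1) = 12; g(2) = 7; g(3) = 0 → root; g(4) = 5; g(5) = 4; g(6) = 10; g(7) = 5; g(8) = 0 → root; g(9) = 9; g(10) = 2; g(11) = 6; g(12) = 3.
Roots: {3, 8}.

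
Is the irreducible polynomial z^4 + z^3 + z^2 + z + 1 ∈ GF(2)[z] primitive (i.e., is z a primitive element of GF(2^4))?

No

Write f(z) = z^4 + z^3 + z^2 + z + 1.
|GF(2^4)^×| = 2^4 − 1 = 15. Prime factorization: 15 = 3·5.
f is primitive ⇔ z has order 15 in GF(2)[z]/(f), i.e. z^(15/q) ≠ 1 for each prime q | 15.
z^(5) mod f = 1
z^(3) mod f = z^3.
Since z^(5) = 1, the order of z divides 5 < 15; not primitive.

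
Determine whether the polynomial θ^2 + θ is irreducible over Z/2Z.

No

Write h(θ) = θ^2 + θ.
Check for roots in Z/2Z: h(0) = 0 → root; h(1) = 0 → root.
h(0) = 0, so (θ) divides h(θ); h is reducible.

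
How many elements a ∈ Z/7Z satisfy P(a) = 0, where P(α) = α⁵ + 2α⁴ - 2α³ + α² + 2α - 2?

3

Evaluate at each of the 7 elements of Z/7Z:
P(0) = 5; P(1) = 2; P(2) = 5; P(3) = 0 → root; P(4) = 2; P(5) = 0 → root; P(6) = 0 → root.
Roots: {3, 5, 6}.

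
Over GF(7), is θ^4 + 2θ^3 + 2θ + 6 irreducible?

No

Write h(θ) = θ^4 + 2θ^3 + 2θ + 6.
Check for roots in GF(7): h(0) = 6; h(1) = 4; h(2) = 0 → root; h(3) = 0 → root; h(4) = 6; h(5) = 2; h(6) = 3.
h(2) = 0, so (θ − 2) divides h(θ); h is reducible.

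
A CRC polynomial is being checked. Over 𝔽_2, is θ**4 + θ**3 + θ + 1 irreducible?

Write P(θ) = θ**4 + θ**3 + θ + 1.
Check for roots in 𝔽_2: P(0) = 1; P(1) = 0 → root.
P(1) = 0, so (θ − 1) divides P(θ); P is reducible.

No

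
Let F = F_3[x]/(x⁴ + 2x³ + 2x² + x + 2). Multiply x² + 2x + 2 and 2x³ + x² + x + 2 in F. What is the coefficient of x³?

1

Multiply in F_3[x]: (x² + 2x + 2)·(2x³ + x² + x + 2) = 2x⁵ + 2x⁴ + x³ + 1.
Reduce using x⁴ ≡ x³ + x² + 2x + 1 (mod x⁴ + 2x³ + 2x² + x + 2).
Reduced: x³ + 2x² + x + 2.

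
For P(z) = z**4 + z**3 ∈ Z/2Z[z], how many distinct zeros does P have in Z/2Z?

Evaluate at each of the 2 elements of Z/2Z:
P(0) = 0 → root; P(1) = 0 → root.
Roots: {0, 1}.

2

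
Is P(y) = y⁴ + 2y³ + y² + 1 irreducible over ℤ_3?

Yes

Check for roots in ℤ_3: P(0) = 1; P(1) = 2; P(2) = 1.
No roots, so no linear factors.
Monic irreducibles of degree 2 over GF(3): y² + 1, y² + y + 2, y² + 2y + 2.
None of them divide P (all give nonzero remainder).
No irreducible factor of degree ≤ 2 exists, so P is irreducible over GF(3).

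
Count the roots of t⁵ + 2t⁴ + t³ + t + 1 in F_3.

2

Write P(t) = t⁵ + 2t⁴ + t³ + t + 1.
Evaluate at each of the 3 elements of F_3:
P(0) = 1; P(1) = 0 → root; P(2) = 0 → root.
Roots: {1, 2}.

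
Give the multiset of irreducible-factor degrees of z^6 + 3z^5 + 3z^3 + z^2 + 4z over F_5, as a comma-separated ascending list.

1, 1, 2, 2

Write h(z) = z^6 + 3z^5 + 3z^3 + z^2 + 4z.
Roots in F_5: h(0) = 0 → root; h(1) = 2; h(2) = 1; h(3) = 0 → root; h(4) = 2.
Linear factors from roots: (z), (z + 2).
Complete factorization: h(z) = (z)·(z + 2)·(z^2 + 2)·(z^2 + z + 1).
Factor degrees with multiplicity: 1 + 1 + 2 + 2 = 6.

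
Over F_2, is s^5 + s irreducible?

No

Write h(s) = s^5 + s.
Check for roots in F_2: h(0) = 0 → root; h(1) = 0 → root.
h(0) = 0, so (s) divides h(s); h is reducible.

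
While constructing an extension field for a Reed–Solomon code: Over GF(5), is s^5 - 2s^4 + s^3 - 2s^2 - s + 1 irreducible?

Write m(s) = s^5 - 2s^4 + s^3 - 2s^2 - s + 1.
Check for roots in GF(5): m(0) = 1; m(1) = 3; m(2) = 4; m(3) = 3; m(4) = 1.
No roots, so no linear factors.
Degree-2 irreducible divisors: test the 10 monic irreducibles of degree 2 over GF(5).
None of them divide m (all give nonzero remainder).
No irreducible factor of degree ≤ 2 exists, so m is irreducible over GF(5).

Yes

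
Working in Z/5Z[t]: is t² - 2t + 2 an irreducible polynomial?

Write f(t) = t² - 2t + 2.
Check for roots in Z/5Z: f(0) = 2; f(1) = 1; f(2) = 2; f(3) = 0 → root; f(4) = 0 → root.
f(3) = 0, so (t − 3) divides f(t); f is reducible.

No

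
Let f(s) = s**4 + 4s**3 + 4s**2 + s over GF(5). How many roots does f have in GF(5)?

Evaluate at each of the 5 elements of GF(5):
f(0) = 0 → root; f(1) = 0 → root; f(2) = 1; f(3) = 3; f(4) = 0 → root.
Roots: {0, 1, 4}.

3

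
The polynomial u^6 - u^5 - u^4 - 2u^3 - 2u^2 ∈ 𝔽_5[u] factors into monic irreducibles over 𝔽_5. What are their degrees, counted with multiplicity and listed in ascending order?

1, 1, 1, 3

Write f(u) = u^6 - u^5 - u^4 - 2u^3 - 2u^2.
Roots in 𝔽_5: f(0) = 0 → root; f(1) = 0 → root; f(2) = 2; f(3) = 3; f(4) = 1.
Linear factors from roots: (u), (u - 1).
Complete factorization: f(u) = (u - 1)·(u)^2·(u^3 - u + 2).
Factor degrees with multiplicity: 1 + 1 + 1 + 3 = 6.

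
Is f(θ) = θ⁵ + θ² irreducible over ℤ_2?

Check for roots in ℤ_2: f(0) = 0 → root; f(1) = 0 → root.
f(0) = 0, so (θ) divides f(θ); f is reducible.

No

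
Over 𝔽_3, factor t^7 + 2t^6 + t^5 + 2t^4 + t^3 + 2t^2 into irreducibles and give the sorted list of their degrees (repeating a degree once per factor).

1, 1, 1, 1, 1, 1, 1

Write g(t) = t^7 + 2t^6 + t^5 + 2t^4 + t^3 + 2t^2.
Roots in 𝔽_3: g(0) = 0 → root; g(1) = 0 → root; g(2) = 0 → root.
Linear factors from roots: (t), (t + 2), (t + 1).
Complete factorization: g(t) = (t)^2·(t + 1)^2·(t + 2)^3.
Factor degrees with multiplicity: 1 + 1 + 1 + 1 + 1 + 1 + 1 = 7.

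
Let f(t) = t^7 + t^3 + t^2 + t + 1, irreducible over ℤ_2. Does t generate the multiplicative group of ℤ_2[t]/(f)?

Yes

|GF(2^7)^×| = 2^7 − 1 = 127. Prime factorization: 127 = 127.
f is primitive ⇔ t has order 127 in GF(2)[t]/(f), i.e. t^(127/q) ≠ 1 for each prime q | 127.
t^(1) mod f = t.
None equal 1, so t has full order 127; f is primitive.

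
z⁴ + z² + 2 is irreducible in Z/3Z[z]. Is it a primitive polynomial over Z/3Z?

No

Write f(z) = z⁴ + z² + 2.
|GF(3^4)^×| = 3^4 − 1 = 80. Prime factorization: 80 = 2^4·5.
f is primitive ⇔ z has order 80 in GF(3)[z]/(f), i.e. z^(80/q) ≠ 1 for each prime q | 80.
z^(40) mod f = 2.
z^(16) mod f = 1
Since z^(16) = 1, the order of z divides 16 < 80; not primitive.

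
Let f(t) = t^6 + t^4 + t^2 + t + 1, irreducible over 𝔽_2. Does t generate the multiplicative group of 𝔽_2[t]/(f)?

|GF(2^6)^×| = 2^6 − 1 = 63. Prime factorization: 63 = 3^2·7.
f is primitive ⇔ t has order 63 in GF(2)[t]/(f), i.e. t^(63/q) ≠ 1 for each prime q | 63.
t^(21) mod f = 1
t^(9) mod f = t^4 + t^2 + t.
Since t^(21) = 1, the order of t divides 21 < 63; not primitive.

No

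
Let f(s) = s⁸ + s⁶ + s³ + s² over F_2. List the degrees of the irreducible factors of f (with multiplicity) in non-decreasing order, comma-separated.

1, 1, 1, 2, 3

Roots in F_2: f(0) = 0 → root; f(1) = 0 → root.
Linear factors from roots: (s), (s + 1).
Complete factorization: f(s) = (s + 1)·(s)^2·(s² + s + 1)·(s³ + s + 1).
Factor degrees with multiplicity: 1 + 1 + 1 + 2 + 3 = 8.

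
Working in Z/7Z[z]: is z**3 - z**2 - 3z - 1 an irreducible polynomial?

Write h(z) = z**3 - z**2 - 3z - 1.
Check for roots in Z/7Z: h(0) = 6; h(1) = 3; h(2) = 4; h(3) = 1; h(4) = 0 → root; h(5) = 0 → root; h(6) = 0 → root.
h(4) = 0, so (z − 4) divides h(z); h is reducible.

No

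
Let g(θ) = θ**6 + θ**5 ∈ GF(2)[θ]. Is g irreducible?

Check for roots in GF(2): g(0) = 0 → root; g(1) = 0 → root.
g(0) = 0, so (θ) divides g(θ); g is reducible.

No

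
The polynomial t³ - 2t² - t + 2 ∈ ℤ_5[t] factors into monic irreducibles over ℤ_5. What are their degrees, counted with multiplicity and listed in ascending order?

Write h(t) = t³ - 2t² - t + 2.
Roots in ℤ_5: h(0) = 2; h(1) = 0 → root; h(2) = 0 → root; h(3) = 3; h(4) = 0 → root.
Linear factors from roots: (t - 1), (t - 2), (t + 1).
Complete factorization: h(t) = (t + 1)·(t - 2)·(t - 1).
Factor degrees with multiplicity: 1 + 1 + 1 = 3.

1, 1, 1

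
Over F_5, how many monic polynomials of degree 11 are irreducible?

By the necklace-counting formula, N_5(11) = (1/11) Σ_{d|11} μ(11/d)·5^d.
Divisors of 11: 1, 11; μ(11/d) for each: -1, 1.
Σ = − 5^1 + 5^11 = 48828120.
N = 48828120/11 = 4438920.

4438920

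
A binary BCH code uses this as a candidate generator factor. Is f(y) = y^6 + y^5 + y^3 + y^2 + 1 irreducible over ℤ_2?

Yes

Check for roots in ℤ_2: f(0) = 1; f(1) = 1.
No roots, so no linear factors.
Monic irreducibles of degree 2 over GF(2): y^2 + y + 1.
None of them divide f (all give nonzero remainder).
Monic irreducibles of degree 3 over GF(2): y^3 + y + 1, y^3 + y^2 + 1.
None of them divide f (all give nonzero remainder).
No irreducible factor of degree ≤ 3 exists, so f is irreducible over GF(2).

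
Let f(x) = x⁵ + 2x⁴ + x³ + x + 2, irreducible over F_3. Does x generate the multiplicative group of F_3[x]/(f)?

No

|GF(3^5)^×| = 3^5 − 1 = 242. Prime factorization: 242 = 2·11^2.
f is primitive ⇔ x has order 242 in GF(3)[x]/(f), i.e. x^(242/q) ≠ 1 for each prime q | 242.
x^(121) mod f = 1
x^(22) mod f = x⁴ + x³ + x² + 1.
Since x^(121) = 1, the order of x divides 121 < 242; not primitive.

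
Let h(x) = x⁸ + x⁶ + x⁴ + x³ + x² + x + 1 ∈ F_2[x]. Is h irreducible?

Yes

Check for roots in F_2: h(0) = 1; h(1) = 1.
No roots, so no linear factors.
Monic irreducibles of degree 2 over GF(2): x² + x + 1.
None of them divide h (all give nonzero remainder).
Monic irreducibles of degree 3 over GF(2): x³ + x + 1, x³ + x² + 1.
None of them divide h (all give nonzero remainder).
Monic irreducibles of degree 4 over GF(2): x⁴ + x + 1, x⁴ + x³ + 1, x⁴ + x³ + x² + x + 1.
None of them divide h (all give nonzero remainder).
No irreducible factor of degree ≤ 4 exists, so h is irreducible over GF(2).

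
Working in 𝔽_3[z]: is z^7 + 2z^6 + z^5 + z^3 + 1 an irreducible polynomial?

Write P(z) = z^7 + 2z^6 + z^5 + z^3 + 1.
Check for roots in 𝔽_3: P(0) = 1; P(1) = 0 → root; P(2) = 0 → root.
P(1) = 0, so (z − 1) divides P(z); P is reducible.

No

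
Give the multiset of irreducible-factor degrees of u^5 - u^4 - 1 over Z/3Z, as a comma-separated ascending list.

Write g(u) = u^5 - u^4 - 1.
Roots in Z/3Z: g(0) = 2; g(1) = 2; g(2) = 0 → root.
Linear factors from roots: (u + 1).
Complete factorization: g(u) = (u + 1)^2·(u^3 - u - 1).
Factor degrees with multiplicity: 1 + 1 + 3 = 5.

1, 1, 3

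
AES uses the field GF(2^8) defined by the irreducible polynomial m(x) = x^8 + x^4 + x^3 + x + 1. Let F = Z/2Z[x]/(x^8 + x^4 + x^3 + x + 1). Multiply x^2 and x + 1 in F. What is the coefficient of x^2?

1

Multiply in Z/2Z[x]: (x^2)·(x + 1) = x^3 + x^2.
Reduced: x^3 + x^2.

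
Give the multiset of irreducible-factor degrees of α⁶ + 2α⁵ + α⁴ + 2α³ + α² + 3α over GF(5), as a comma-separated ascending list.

Write h(α) = α⁶ + 2α⁵ + α⁴ + 2α³ + α² + 3α.
Roots in GF(5): h(0) = 0 → root; h(1) = 0 → root; h(2) = 0 → root; h(3) = 3; h(4) = 1.
Linear factors from roots: (α), (α + 4), (α + 3).
Complete factorization: h(α) = (α)·(α + 4)·(α + 3)^2·(α² + 2α + 3).
Factor degrees with multiplicity: 1 + 1 + 1 + 1 + 2 = 6.

1, 1, 1, 1, 2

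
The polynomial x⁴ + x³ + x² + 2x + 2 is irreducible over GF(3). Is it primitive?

Yes

Write f(x) = x⁴ + x³ + x² + 2x + 2.
|GF(3^4)^×| = 3^4 − 1 = 80. Prime factorization: 80 = 2^4·5.
f is primitive ⇔ x has order 80 in GF(3)[x]/(f), i.e. x^(80/q) ≠ 1 for each prime q | 80.
x^(40) mod f = 2.
x^(16) mod f = 2x³ + 1.
None equal 1, so x has full order 80; f is primitive.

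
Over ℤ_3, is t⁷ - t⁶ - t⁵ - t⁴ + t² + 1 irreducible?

No

Write P(t) = t⁷ - t⁶ - t⁵ - t⁴ + t² + 1.
Check for roots in ℤ_3: P(0) = 1; P(1) = 0 → root; P(2) = 0 → root.
P(1) = 0, so (t − 1) divides P(t); P is reducible.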